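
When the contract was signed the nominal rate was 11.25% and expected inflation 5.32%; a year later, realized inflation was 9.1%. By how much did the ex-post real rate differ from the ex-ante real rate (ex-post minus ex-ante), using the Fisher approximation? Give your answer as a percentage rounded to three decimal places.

-3.780%

Ex-ante: 11.25% − 5.32% = 5.930%
Ex-post: 11.25% − 9.1% = 2.150%
Difference (ex-post − ex-ante) = -3.7800% → -3.780%.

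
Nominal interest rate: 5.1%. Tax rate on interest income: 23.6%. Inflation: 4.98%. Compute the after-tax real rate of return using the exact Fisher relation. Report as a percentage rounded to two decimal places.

-1.03%

After-tax nominal return = 5.1% × (1 − 0.236) = 3.8964%.
1 + r = 1.038964 / 1.04980 = 0.989678
After-tax real rate = 0.989678 − 1 → -1.03%.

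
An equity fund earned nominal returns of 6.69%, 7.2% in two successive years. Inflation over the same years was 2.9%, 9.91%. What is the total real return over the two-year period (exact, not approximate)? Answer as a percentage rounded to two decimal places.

1.13%

Compound the nominal returns: 1.0669 × 1.0720 = 1.143717.
Compound inflation: 1.0290 × 1.0991 = 1.130974.
Deflate: 1.143717 / 1.130974 = 1.011267.
Total real return = 1.011267 − 1 → 1.13%.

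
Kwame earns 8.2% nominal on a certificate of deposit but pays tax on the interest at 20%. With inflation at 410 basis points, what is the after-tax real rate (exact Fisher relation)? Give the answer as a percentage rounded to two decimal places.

After-tax nominal return = 8.2% × (1 − 0.2) = 6.5600%.
1 + r = 1.06560 / 1.04100 = 1.023631
After-tax real rate = 1.023631 − 1 → 2.36%.

2.36%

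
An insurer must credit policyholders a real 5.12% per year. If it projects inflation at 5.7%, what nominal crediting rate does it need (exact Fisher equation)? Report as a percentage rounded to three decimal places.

11.112%

(1 + i) = (1 + r)(1 + π) = 1.05120 × 1.05700 = 1.1111184
i = 1.1111184 − 1, so the required nominal rate is 11.112%.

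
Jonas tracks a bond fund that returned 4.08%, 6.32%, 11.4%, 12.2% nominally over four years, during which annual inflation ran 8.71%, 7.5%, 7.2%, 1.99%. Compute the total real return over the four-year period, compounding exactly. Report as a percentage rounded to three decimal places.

8.251%

Nominal growth factor = 1.0408 × 1.0632 × 1.1140 × 1.1220 = 1.3831214
Price-level growth factor = 1.0871 × 1.0750 × 1.0720 × 1.0199 = 1.2777042
Real growth factor = 1.3831214 / 1.2777042 = 1.0825051
Total real return = 1.0825051 − 1 → 8.251%.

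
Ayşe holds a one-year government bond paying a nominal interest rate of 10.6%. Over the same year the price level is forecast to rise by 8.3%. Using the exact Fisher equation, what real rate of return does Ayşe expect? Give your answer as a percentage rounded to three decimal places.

2.124%

By the Fisher equation, 1 + r = (1 + i)/(1 + π).
1 + r = 1.10600 / 1.08300 = 1.021237
r = 1.021237 − 1 = 2.1237%, i.e. 2.124%.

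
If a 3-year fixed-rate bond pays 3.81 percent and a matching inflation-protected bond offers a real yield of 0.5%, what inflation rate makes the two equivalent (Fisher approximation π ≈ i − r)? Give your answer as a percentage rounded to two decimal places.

π ≈ i − r = 3.81% − 0.5% → 3.31%.

3.31%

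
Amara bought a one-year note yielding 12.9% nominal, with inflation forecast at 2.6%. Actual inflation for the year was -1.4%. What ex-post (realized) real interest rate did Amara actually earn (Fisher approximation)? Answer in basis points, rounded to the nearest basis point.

1430 basis points

Ex-post: 12.9% − (-1.4%) = 14.300%
So the realized real rate is 1430 basis points.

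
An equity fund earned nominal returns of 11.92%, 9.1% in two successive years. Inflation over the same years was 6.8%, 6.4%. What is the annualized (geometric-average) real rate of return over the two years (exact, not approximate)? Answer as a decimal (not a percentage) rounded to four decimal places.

Nominal growth factor = 1.1192 × 1.0910 = 1.22104720
Price-level growth factor = 1.0680 × 1.0640 = 1.13635200
Real growth factor = 1.22104720 / 1.13635200 = 1.07453254
Annualized real rate = 1.07453254^(1/2) − 1 = 3.6597% → 0.0366.

0.0366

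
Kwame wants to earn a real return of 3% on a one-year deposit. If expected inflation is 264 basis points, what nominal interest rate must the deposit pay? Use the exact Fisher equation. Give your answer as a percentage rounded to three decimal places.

5.719%

(1 + i) = (1 + r)(1 + π) = 1.03000 × 1.02640 = 1.057192
i = 1.057192 − 1, so the required nominal rate is 5.719%.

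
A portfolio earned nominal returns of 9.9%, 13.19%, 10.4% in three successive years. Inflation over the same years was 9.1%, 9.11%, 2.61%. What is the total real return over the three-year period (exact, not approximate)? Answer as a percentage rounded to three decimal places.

Compound the nominal returns: 1.0990 × 1.1319 × 1.1040 = 1.3733297.
Compound inflation: 1.0910 × 1.0911 × 1.0261 = 1.2214593.
Deflate: 1.3733297 / 1.2214593 = 1.1243353.
Total real return = 1.1243353 − 1 → 12.434%.

12.434%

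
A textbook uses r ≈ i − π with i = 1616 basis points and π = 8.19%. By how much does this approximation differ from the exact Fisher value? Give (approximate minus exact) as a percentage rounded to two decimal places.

Approximate: r ≈ 16.160% − 8.190% = 7.9700%
Exact: (1 + 0.1616)/(1 + 0.0819) − 1 = 7.3667%
Error = 7.9700% − 7.3667% = 0.6033% → 0.60%.

0.60%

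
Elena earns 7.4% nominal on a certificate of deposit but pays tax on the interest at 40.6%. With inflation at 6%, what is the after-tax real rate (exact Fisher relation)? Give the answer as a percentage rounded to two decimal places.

After-tax nominal return = 7.4% × (1 − 0.406) = 4.3956%.
1 + r = 1.043956 / 1.06000 = 0.984864
After-tax real rate = 0.984864 − 1 → -1.51%.

-1.51%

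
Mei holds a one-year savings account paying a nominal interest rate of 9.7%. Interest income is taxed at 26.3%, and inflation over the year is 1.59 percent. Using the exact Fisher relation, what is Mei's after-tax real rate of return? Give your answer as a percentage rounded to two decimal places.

After-tax nominal return = 9.7% × (1 − 0.263) = 7.1489%.
1 + r = 1.071489 / 1.01590 = 1.054719
After-tax real rate = 1.054719 − 1 → 5.47%.

5.47%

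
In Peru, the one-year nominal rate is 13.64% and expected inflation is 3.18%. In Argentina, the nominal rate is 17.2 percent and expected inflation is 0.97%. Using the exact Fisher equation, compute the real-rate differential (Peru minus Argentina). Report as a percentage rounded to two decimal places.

-5.94%

Peru: (1 + 0.1364)/(1 + 0.0318) − 1 = 10.1376%
Argentina: (1 + 0.1720)/(1 + 0.0097) − 1 = 16.0741%
Differential = 10.1376% − 16.0741% = -5.9365% → -5.94%.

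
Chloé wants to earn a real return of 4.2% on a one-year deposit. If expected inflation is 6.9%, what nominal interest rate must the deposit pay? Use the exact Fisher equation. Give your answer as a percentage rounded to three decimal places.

(1 + i) = (1 + r)(1 + π) = 1.04200 × 1.06900 = 1.113898
i = 1.113898 − 1, so the required nominal rate is 11.390%.

11.390%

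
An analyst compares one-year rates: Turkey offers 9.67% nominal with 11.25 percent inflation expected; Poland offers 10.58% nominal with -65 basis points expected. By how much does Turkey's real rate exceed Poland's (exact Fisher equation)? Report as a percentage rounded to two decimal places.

-12.72%

Turkey: (1 + 0.0967)/(1 + 0.1125) − 1 = -1.4202%
Poland: (1 + 0.1058)/(1 − 0.0065) − 1 = 11.3035%
Differential = -1.4202% − 11.3035% = -12.7237% → -12.72%.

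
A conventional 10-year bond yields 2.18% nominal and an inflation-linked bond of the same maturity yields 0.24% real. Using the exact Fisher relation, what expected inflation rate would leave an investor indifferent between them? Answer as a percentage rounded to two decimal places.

(1 + π) = (1 + i)/(1 + r) = 1.02180 / 1.00240 = 1.019354
Break-even inflation = 1.019354 − 1 → 1.94%.

1.94%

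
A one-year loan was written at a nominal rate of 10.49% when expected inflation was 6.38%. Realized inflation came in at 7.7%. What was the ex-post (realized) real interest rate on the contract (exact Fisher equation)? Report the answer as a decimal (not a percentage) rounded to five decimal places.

0.02591

Ex-post: (1 + 0.1049)/(1 + 0.0770) − 1 = 2.59053%
So the realized real rate is 0.02591.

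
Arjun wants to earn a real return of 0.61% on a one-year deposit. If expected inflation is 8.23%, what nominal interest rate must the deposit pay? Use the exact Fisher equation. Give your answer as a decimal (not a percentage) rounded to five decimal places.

0.08890

(1 + i) = (1 + r)(1 + π) = 1.00610 × 1.08230 = 1.08890203
i = 1.08890203 − 1, so the required nominal rate is 0.08890.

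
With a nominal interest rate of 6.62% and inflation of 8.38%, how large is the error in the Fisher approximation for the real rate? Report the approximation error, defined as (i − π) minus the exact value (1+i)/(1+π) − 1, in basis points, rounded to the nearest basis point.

-14 basis points

Approximate: r ≈ 6.620% − 8.380% = -1.7600%
Exact: (1 + 0.0662)/(1 + 0.0838) − 1 = -1.6239%
Error = -1.7600% − (-1.6239%) = -0.1361% → -14 basis points.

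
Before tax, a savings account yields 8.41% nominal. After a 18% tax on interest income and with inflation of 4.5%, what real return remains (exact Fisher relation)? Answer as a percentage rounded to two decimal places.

After-tax nominal return = 8.41% × (1 − 0.18) = 6.8962%.
1 + r = 1.068962 / 1.04500 = 1.022930
After-tax real rate = 1.022930 − 1 → 2.29%.

2.29%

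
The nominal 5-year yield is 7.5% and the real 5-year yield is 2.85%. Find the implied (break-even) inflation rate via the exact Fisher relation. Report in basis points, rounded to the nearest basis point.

452 basis points

(1 + π) = (1 + i)/(1 + r) = 1.07500 / 1.02850 = 1.045211
Break-even inflation = 1.045211 − 1 → 452 basis points.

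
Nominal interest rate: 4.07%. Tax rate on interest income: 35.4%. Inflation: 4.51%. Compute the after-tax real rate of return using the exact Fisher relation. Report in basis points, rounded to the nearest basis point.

-180 basis points

After-tax nominal return = 4.07% × (1 − 0.354) = 2.62922%.
1 + r = 1.0262922 / 1.04510 = 0.982004
After-tax real rate = 0.982004 − 1 → -180 basis points.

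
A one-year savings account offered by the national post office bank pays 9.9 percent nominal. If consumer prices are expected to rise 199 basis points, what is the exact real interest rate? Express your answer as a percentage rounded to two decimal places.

By the Fisher identity, 1 + r = (1 + i)/(1 + π).
1 + r = 1.09900 / 1.01990 = 1.077557
r = 1.077557 − 1 = 7.7557%, i.e. 7.76%.

7.76%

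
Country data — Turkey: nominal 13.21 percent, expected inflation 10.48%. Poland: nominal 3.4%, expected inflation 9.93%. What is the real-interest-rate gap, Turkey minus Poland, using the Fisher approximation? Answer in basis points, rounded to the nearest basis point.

Turkey: 13.21% − 10.48% = 2.730%
Poland: 3.4% − 9.93% = -6.530%
Differential = 9.260% → 926 basis points.

926 basis points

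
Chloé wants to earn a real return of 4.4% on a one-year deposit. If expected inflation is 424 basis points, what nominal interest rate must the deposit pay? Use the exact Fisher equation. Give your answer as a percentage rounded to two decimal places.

8.83%

(1 + i) = (1 + r)(1 + π) = 1.04400 × 1.04240 = 1.0882656
i = 1.0882656 − 1, so the required nominal rate is 8.83%.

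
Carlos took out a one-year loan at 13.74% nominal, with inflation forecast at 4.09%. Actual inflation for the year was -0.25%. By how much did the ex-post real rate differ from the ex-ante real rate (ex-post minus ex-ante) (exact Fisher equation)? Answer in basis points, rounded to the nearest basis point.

475 basis points

Ex-ante: (1 + 0.1374)/(1 + 0.0409) − 1 = 9.2708%
Ex-post: (1 + 0.1374)/(1 − 0.0025) − 1 = 14.0251%
Difference (ex-post − ex-ante) = 4.7542% → 475 basis points.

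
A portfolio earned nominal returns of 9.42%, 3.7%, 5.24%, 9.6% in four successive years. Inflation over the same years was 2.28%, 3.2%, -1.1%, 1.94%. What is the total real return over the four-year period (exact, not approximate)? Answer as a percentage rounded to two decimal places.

Nominal growth factor = 1.0942 × 1.0370 × 1.0524 × 1.0960 = 1.308781
Price-level growth factor = 1.0228 × 1.0320 × 0.9890 × 1.0194 = 1.064171
Real growth factor = 1.308781 / 1.064171 = 1.229860
Total real return = 1.229860 − 1 → 22.99%.

22.99%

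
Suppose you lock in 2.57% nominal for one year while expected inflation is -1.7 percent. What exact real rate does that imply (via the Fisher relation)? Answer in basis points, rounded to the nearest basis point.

434 basis points

By the Fisher relation, 1 + r = (1 + i)/(1 + π).
1 + r = 1.02570 / 0.98300 = 1.043438
r = 1.043438 − 1 = 4.3438%, i.e. 434 basis points.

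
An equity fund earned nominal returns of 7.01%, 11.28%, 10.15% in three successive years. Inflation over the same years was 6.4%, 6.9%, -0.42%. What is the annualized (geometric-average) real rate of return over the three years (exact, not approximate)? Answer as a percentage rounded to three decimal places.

5.013%

Compound the nominal returns: 1.0701 × 1.1128 × 1.1015 = 1.31167422.
Compound inflation: 1.0640 × 1.0690 × 0.9958 = 1.13263885.
Deflate: 1.31167422 / 1.13263885 = 1.15806924.
Annualized real rate = 1.15806924^(1/3) − 1 = 5.0134% → 5.013%.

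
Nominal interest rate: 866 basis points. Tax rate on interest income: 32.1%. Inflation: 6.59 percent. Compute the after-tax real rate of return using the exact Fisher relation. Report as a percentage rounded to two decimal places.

-0.67%

After-tax nominal return = 8.66% × (1 − 0.321) = 5.88014%.
1 + r = 1.0588014 / 1.06590 = 0.993340
After-tax real rate = 0.993340 − 1 → -0.67%.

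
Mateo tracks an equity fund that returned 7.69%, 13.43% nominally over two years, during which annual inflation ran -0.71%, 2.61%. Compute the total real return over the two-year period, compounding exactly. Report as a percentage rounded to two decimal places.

19.90%

Nominal growth factor = 1.0769 × 1.1343 = 1.221528
Price-level growth factor = 0.9929 × 1.0261 = 1.018815
Real growth factor = 1.221528 / 1.018815 = 1.198969
Total real return = 1.198969 − 1 → 19.90%.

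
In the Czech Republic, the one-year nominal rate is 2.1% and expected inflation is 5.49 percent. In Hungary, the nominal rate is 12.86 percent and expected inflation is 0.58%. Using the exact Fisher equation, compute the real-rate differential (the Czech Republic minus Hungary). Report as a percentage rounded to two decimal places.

The Czech Republic: (1 + 0.0210)/(1 + 0.0549) − 1 = -3.2136%
Hungary: (1 + 0.1286)/(1 + 0.0058) − 1 = 12.2092%
Differential = -3.2136% − 12.2092% = -15.4228% → -15.42%.

-15.42%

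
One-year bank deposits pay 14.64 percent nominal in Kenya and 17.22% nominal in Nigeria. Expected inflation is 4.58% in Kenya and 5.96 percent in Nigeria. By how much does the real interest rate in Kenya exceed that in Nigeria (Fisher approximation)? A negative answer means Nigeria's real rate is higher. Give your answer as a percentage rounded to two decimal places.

Kenya: 14.64% − 4.58% = 10.060%
Nigeria: 17.22% − 5.96% = 11.260%
Differential = -1.200% → -1.20%.

-1.20%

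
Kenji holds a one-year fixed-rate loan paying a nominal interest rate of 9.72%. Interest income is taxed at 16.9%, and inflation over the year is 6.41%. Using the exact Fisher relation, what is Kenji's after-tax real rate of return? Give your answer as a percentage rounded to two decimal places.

After-tax nominal return = 9.72% × (1 − 0.169) = 8.07732%.
1 + r = 1.0807732 / 1.06410 = 1.015669
After-tax real rate = 1.015669 − 1 → 1.57%.

1.57%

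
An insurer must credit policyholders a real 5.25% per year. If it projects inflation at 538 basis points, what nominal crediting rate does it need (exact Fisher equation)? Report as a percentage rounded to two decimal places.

10.91%

(1 + i) = (1 + r)(1 + π) = 1.05250 × 1.05380 = 1.1091245
i = 1.1091245 − 1, so the required nominal rate is 10.91%.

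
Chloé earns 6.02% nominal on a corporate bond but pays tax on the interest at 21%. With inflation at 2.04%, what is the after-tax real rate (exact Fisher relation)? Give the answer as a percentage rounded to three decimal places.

2.662%

After-tax nominal return = 6.02% × (1 − 0.21) = 4.7558%.
1 + r = 1.047558 / 1.02040 = 1.0266151
After-tax real rate = 1.0266151 − 1 → 2.662%.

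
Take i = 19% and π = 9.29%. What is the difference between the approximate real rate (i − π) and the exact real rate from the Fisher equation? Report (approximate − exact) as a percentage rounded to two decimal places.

0.83%

Approximate: r ≈ 19.000% − 9.290% = 9.7100%
Exact: (1 + 0.1900)/(1 + 0.0929) − 1 = 8.8846%
Error = 9.7100% − 8.8846% = 0.8254% → 0.83%.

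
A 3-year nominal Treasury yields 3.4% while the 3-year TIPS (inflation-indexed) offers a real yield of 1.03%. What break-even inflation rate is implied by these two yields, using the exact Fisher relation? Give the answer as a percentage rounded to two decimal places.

2.35%

(1 + π) = (1 + i)/(1 + r) = 1.03400 / 1.01030 = 1.023458
Break-even inflation = 1.023458 − 1 → 2.35%.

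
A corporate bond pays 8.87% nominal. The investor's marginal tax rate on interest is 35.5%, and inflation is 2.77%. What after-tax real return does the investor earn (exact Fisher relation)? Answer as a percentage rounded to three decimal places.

2.872%

After-tax nominal return = 8.87% × (1 − 0.355) = 5.72115%.
1 + r = 1.0572115 / 1.02770 = 1.028716
After-tax real rate = 1.028716 − 1 → 2.872%.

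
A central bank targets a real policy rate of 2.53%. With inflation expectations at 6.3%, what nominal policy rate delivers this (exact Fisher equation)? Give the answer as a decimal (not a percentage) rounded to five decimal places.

(1 + i) = (1 + r)(1 + π) = 1.02530 × 1.06300 = 1.0898939
i = 1.0898939 − 1, so the required nominal rate is 0.08989.

0.08989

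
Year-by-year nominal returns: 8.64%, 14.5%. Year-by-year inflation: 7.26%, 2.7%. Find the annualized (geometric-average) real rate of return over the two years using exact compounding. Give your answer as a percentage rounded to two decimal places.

Nominal growth factor = 1.0864 × 1.1450 = 1.24392800
Price-level growth factor = 1.0726 × 1.0270 = 1.10156020
Real growth factor = 1.24392800 / 1.10156020 = 1.12924196
Annualized real rate = 1.12924196^(1/2) − 1 = 6.2658% → 6.27%.

6.27%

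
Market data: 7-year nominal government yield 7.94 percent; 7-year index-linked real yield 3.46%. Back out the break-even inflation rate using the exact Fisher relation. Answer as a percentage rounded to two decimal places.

(1 + π) = (1 + i)/(1 + r) = 1.07940 / 1.03460 = 1.043302
Break-even inflation = 1.043302 − 1 → 4.33%.

4.33%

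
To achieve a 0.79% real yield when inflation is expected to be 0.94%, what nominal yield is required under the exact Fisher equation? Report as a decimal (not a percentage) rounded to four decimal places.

(1 + i) = (1 + r)(1 + π) = 1.00790 × 1.00940 = 1.01737426
i = 1.01737426 − 1, so the required nominal rate is 0.0174.

0.0174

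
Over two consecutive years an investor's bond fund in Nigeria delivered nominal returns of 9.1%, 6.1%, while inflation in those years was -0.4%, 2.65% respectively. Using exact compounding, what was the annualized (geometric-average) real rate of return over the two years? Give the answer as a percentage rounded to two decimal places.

Compound the nominal returns: 1.0910 × 1.0610 = 1.15755100.
Compound inflation: 0.9960 × 1.0265 = 1.02239400.
Deflate: 1.15755100 / 1.02239400 = 1.13219659.
Annualized real rate = 1.13219659^(1/2) − 1 = 6.4047% → 6.40%.

6.40%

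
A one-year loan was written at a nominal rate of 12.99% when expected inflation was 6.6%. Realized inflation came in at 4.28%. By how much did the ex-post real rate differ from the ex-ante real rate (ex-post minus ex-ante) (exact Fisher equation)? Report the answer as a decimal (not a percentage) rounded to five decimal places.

0.02358

Ex-ante: (1 + 0.1299)/(1 + 0.0660) − 1 = 5.9944%
Ex-post: (1 + 0.1299)/(1 + 0.0428) − 1 = 8.3525%
Difference (ex-post − ex-ante) = 2.3581% → 0.02358.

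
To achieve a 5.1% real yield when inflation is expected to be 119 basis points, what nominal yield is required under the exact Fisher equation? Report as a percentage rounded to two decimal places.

(1 + i) = (1 + r)(1 + π) = 1.05100 × 1.01190 = 1.0635069
i = 1.0635069 − 1, so the required nominal rate is 6.35%.

6.35%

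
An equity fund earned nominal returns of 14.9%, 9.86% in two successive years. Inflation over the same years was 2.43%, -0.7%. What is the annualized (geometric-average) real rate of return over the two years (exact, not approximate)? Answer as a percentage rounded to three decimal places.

Nominal growth factor = 1.1490 × 1.0986 = 1.26229140
Price-level growth factor = 1.0243 × 0.9930 = 1.01712990
Real growth factor = 1.26229140 / 1.01712990 = 1.24103264
Annualized real rate = 1.24103264^(1/2) − 1 = 11.4016% → 11.402%.

11.402%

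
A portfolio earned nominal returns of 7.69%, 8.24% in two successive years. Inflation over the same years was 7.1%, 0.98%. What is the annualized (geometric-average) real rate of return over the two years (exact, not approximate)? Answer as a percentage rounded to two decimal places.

3.82%

Nominal growth factor = 1.0769 × 1.0824 = 1.16563656
Price-level growth factor = 1.0710 × 1.0098 = 1.08149580
Real growth factor = 1.16563656 / 1.08149580 = 1.07780036
Annualized real rate = 1.07780036^(1/2) − 1 = 3.8172% → 3.82%.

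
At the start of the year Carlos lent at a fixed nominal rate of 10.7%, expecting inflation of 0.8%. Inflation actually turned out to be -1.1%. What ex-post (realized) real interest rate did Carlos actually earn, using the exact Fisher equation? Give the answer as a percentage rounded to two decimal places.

Ex-post: (1 + 0.1070)/(1 − 0.0110) − 1 = 11.9312%
So the realized real rate is 11.93%.

11.93%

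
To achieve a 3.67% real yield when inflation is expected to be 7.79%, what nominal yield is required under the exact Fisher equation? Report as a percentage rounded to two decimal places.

11.75%

(1 + i) = (1 + r)(1 + π) = 1.03670 × 1.07790 = 1.11745893
i = 1.11745893 − 1, so the required nominal rate is 11.75%.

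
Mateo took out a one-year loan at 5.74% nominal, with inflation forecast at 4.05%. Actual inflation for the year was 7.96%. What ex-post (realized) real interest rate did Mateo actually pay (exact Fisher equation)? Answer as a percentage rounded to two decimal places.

Ex-post: (1 + 0.0574)/(1 + 0.0796) − 1 = -2.0563%
So the realized real rate is -2.06%.

-2.06%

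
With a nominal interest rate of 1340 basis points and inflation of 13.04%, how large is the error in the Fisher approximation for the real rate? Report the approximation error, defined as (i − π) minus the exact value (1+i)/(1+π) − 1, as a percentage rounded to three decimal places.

Approximate: r ≈ 13.400% − 13.040% = 0.3600%
Exact: (1 + 0.1340)/(1 + 0.1304) − 1 = 0.31847%
Error = 0.3600% − 0.31847% = 0.04153% → 0.042%.

0.042%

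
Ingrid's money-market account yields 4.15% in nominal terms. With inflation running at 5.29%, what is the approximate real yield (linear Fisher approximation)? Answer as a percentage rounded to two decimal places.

r ≈ i − π = 4.15% − 5.29% = -1.14%.

-1.14%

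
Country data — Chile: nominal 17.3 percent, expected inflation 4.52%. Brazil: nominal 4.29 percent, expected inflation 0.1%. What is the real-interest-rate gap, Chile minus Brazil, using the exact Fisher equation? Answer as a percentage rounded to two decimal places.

8.04%

Chile: (1 + 0.1730)/(1 + 0.0452) − 1 = 12.2273%
Brazil: (1 + 0.0429)/(1 + 0.0010) − 1 = 4.1858%
Differential = 12.2273% − 4.1858% = 8.0415% → 8.04%.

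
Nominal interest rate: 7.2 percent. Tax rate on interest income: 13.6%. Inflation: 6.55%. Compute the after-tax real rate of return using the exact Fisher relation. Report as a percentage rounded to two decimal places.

After-tax nominal return = 7.2% × (1 − 0.136) = 6.2208%.
1 + r = 1.062208 / 1.06550 = 0.996910
After-tax real rate = 0.996910 − 1 → -0.31%.

-0.31%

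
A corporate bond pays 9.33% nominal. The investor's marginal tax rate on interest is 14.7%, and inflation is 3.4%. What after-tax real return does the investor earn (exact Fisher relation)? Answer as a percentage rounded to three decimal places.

After-tax nominal return = 9.33% × (1 − 0.147) = 7.95849%.
1 + r = 1.0795849 / 1.03400 = 1.044086
After-tax real rate = 1.044086 − 1 → 4.409%.

4.409%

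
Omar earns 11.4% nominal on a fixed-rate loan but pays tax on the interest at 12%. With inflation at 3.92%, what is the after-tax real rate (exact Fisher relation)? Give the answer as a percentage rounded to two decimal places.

After-tax nominal return = 11.4% × (1 − 0.12) = 10.0320%.
1 + r = 1.10032 / 1.03920 = 1.058814
After-tax real rate = 1.058814 − 1 → 5.88%.

5.88%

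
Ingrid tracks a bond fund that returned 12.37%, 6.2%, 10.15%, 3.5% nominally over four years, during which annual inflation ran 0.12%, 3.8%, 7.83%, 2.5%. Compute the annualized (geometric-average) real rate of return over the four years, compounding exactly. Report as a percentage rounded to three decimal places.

Nominal growth factor = 1.1237 × 1.0620 × 1.1015 × 1.0350 = 1.36050377
Price-level growth factor = 1.0012 × 1.0380 × 1.0783 × 1.0250 = 1.14863399
Real growth factor = 1.36050377 / 1.14863399 = 1.18445369
Annualized real rate = 1.18445369^(1/4) − 1 = 4.3229% → 4.323%.

4.323%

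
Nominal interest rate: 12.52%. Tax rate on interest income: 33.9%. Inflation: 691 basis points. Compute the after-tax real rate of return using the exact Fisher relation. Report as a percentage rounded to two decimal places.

1.28%

After-tax nominal return = 12.52% × (1 − 0.339) = 8.27572%.
1 + r = 1.0827572 / 1.06910 = 1.012774
After-tax real rate = 1.012774 − 1 → 1.28%.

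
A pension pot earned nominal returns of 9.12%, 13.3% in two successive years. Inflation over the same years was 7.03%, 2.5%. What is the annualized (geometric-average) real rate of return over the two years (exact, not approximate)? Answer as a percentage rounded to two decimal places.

6.16%

Nominal growth factor = 1.0912 × 1.1330 = 1.23632960
Price-level growth factor = 1.0703 × 1.0250 = 1.09705750
Real growth factor = 1.23632960 / 1.09705750 = 1.12695059
Annualized real rate = 1.12695059^(1/2) − 1 = 6.1579% → 6.16%.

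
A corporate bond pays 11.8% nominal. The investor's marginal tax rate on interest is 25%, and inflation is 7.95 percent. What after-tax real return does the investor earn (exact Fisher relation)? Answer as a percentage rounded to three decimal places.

0.834%

After-tax nominal return = 11.8% × (1 − 0.25) = 8.8500%.
1 + r = 1.08850 / 1.07950 = 1.008337
After-tax real rate = 1.008337 − 1 → 0.834%.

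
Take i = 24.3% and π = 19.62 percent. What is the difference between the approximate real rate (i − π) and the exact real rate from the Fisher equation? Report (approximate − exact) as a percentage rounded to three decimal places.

0.768%

Approximate: r ≈ 24.300% − 19.620% = 4.6800%
Exact: (1 + 0.2430)/(1 + 0.1962) − 1 = 3.9124%
Error = 4.6800% − 3.9124% = 0.7676% → 0.768%.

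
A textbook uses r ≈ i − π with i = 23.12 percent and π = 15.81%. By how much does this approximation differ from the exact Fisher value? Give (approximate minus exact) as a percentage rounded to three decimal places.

Approximate: r ≈ 23.120% − 15.810% = 7.3100%
Exact: (1 + 0.2312)/(1 + 0.1581) − 1 = 6.3121%
Error = 7.3100% − 6.3121% = 0.9979% → 0.998%.

0.998%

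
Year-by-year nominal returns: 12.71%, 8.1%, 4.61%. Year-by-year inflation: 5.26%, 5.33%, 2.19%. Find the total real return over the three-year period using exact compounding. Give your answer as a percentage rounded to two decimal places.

Compound the nominal returns: 1.1271 × 1.0810 × 1.0461 = 1.274563.
Compound inflation: 1.0526 × 1.0533 × 1.0219 = 1.132984.
Deflate: 1.274563 / 1.132984 = 1.124961.
Total real return = 1.124961 − 1 → 12.50%.

12.50%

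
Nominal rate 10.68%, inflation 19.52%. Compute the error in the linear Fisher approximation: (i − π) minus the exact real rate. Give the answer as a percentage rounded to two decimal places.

Approximate: r ≈ 10.680% − 19.520% = -8.8400%
Exact: (1 + 0.1068)/(1 + 0.1952) − 1 = -7.3963%
Error = -8.8400% − (-7.3963%) = -1.4437% → -1.44%.

-1.44%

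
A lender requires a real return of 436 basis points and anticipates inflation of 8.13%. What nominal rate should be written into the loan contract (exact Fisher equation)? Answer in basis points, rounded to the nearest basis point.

(1 + i) = (1 + r)(1 + π) = 1.04360 × 1.08130 = 1.12844468
i = 1.12844468 − 1, so the required nominal rate is 1284 basis points.

1284 basis points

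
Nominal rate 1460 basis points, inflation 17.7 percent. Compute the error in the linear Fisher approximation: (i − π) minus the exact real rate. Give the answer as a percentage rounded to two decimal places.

-0.47%

Approximate: r ≈ 14.600% − 17.700% = -3.1000%
Exact: (1 + 0.1460)/(1 + 0.1770) − 1 = -2.6338%
Error = -3.1000% − (-2.6338%) = -0.4662% → -0.47%.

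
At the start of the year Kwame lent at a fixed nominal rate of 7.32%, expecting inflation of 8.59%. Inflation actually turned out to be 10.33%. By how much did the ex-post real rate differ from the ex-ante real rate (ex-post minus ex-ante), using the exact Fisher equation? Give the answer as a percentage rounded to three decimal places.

-1.559%

Ex-ante: (1 + 0.0732)/(1 + 0.0859) − 1 = -1.1695%
Ex-post: (1 + 0.0732)/(1 + 0.1033) − 1 = -2.7282%
Difference (ex-post − ex-ante) = -1.5586% → -1.559%.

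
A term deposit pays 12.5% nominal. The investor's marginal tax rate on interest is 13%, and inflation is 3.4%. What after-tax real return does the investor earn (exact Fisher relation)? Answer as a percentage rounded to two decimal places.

After-tax nominal return = 12.5% × (1 − 0.13) = 10.8750%.
1 + r = 1.10875 / 1.03400 = 1.072292
After-tax real rate = 1.072292 − 1 → 7.23%.

7.23%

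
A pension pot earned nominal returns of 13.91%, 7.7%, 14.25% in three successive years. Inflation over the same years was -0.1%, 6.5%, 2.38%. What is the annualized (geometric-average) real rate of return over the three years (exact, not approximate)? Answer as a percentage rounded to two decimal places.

8.77%

Compound the nominal returns: 1.1391 × 1.0770 × 1.1425 = 1.40163122.
Compound inflation: 0.9990 × 1.0650 × 1.0238 = 1.08925665.
Deflate: 1.40163122 / 1.08925665 = 1.28677775.
Annualized real rate = 1.28677775^(1/3) − 1 = 8.7680% → 8.77%.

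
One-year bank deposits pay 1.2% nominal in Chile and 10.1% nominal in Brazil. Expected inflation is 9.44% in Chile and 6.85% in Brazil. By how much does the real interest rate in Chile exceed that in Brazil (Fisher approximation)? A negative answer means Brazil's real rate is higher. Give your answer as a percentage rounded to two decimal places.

-11.49%

Chile: 1.2% − 9.44% = -8.240%
Brazil: 10.1% − 6.85% = 3.250%
Differential = -11.490% → -11.49%.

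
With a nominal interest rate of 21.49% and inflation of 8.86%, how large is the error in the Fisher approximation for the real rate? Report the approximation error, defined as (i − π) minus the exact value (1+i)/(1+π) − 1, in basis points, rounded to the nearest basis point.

Approximate: r ≈ 21.490% − 8.860% = 12.6300%
Exact: (1 + 0.2149)/(1 + 0.0886) − 1 = 11.6021%
Error = 12.6300% − 11.6021% = 1.0279% → 103 basis points.

103 basis points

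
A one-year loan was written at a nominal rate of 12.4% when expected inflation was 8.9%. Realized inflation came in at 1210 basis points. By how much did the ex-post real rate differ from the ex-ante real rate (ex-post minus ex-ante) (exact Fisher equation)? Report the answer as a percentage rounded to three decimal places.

Ex-ante: (1 + 0.1240)/(1 + 0.0890) − 1 = 3.2140%
Ex-post: (1 + 0.1240)/(1 + 0.1210) − 1 = 0.2676%
Difference (ex-post − ex-ante) = -2.9463% → -2.946%.

-2.946%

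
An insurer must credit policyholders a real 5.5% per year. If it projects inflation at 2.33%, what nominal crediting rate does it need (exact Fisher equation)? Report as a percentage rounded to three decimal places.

(1 + i) = (1 + r)(1 + π) = 1.05500 × 1.02330 = 1.0795815
i = 1.0795815 − 1, so the required nominal rate is 7.958%.

7.958%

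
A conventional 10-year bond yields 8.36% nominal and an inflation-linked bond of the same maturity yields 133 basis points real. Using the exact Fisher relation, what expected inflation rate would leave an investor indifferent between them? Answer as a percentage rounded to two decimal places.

6.94%

(1 + π) = (1 + i)/(1 + r) = 1.08360 / 1.01330 = 1.069377
Break-even inflation = 1.069377 − 1 → 6.94%.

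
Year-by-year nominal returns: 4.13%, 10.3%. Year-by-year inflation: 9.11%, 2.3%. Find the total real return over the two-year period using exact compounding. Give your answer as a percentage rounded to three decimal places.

Nominal growth factor = 1.0413 × 1.1030 = 1.148554
Price-level growth factor = 1.0911 × 1.0230 = 1.116195
Real growth factor = 1.148554 / 1.116195 = 1.028990
Total real return = 1.028990 − 1 → 2.899%.

2.899%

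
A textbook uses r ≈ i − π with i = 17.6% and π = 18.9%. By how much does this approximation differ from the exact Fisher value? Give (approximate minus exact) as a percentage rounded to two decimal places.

Approximate: r ≈ 17.600% − 18.900% = -1.3000%
Exact: (1 + 0.1760)/(1 + 0.1890) − 1 = -1.0934%
Error = -1.3000% − (-1.0934%) = -0.2066% → -0.21%.

-0.21%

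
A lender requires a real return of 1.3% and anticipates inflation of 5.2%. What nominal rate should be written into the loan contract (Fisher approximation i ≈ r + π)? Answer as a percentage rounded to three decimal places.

6.500%

i ≈ r + π = 1.3% + 5.2% = 6.500%.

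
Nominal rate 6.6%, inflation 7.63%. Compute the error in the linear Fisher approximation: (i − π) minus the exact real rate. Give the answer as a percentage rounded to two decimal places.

-0.07%

Approximate: r ≈ 6.600% − 7.630% = -1.0300%
Exact: (1 + 0.0660)/(1 + 0.0763) − 1 = -0.9570%
Error = -1.0300% − (-0.9570%) = -0.0730% → -0.07%.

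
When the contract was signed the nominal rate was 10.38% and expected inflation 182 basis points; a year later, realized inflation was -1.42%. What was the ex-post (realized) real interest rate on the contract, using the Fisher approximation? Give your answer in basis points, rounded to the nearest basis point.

1180 basis points

Ex-post: 10.38% − (-1.42%) = 11.800%
So the realized real rate is 1180 basis points.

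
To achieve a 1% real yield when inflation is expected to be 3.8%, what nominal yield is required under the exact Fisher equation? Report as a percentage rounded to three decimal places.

4.838%

(1 + i) = (1 + r)(1 + π) = 1.01000 × 1.03800 = 1.04838
i = 1.04838 − 1, so the required nominal rate is 4.838%.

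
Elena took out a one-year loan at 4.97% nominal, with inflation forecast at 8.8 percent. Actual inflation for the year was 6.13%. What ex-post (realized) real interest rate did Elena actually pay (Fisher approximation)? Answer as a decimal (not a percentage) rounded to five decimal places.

-0.01160

Ex-post: 4.97% − 6.13% = -1.160%
So the realized real rate is -0.01160.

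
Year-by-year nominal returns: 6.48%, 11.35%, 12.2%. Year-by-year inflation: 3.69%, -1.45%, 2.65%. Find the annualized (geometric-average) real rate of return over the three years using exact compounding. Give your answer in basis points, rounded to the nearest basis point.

824 basis points

Nominal growth factor = 1.0648 × 1.1135 × 1.1220 = 1.33030469
Price-level growth factor = 1.0369 × 0.9855 × 1.0265 = 1.04894437
Real growth factor = 1.33030469 / 1.04894437 = 1.26823187
Annualized real rate = 1.26823187^(1/3) − 1 = 8.2429% → 824 basis points.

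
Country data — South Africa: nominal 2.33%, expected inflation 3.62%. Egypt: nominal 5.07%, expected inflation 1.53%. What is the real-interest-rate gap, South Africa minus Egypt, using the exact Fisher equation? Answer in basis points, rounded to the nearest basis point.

-473 basis points

South Africa: (1 + 0.0233)/(1 + 0.0362) − 1 = -1.2449%
Egypt: (1 + 0.0507)/(1 + 0.0153) − 1 = 3.4867%
Differential = -1.2449% − 3.4867% = -4.7316% → -473 basis points.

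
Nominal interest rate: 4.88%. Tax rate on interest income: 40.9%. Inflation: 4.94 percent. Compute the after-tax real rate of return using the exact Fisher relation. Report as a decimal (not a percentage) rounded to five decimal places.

After-tax nominal return = 4.88% × (1 − 0.409) = 2.88408%.
1 + r = 1.0288408 / 1.04940 = 0.980409
After-tax real rate = 0.980409 − 1 → -0.01959.

-0.01959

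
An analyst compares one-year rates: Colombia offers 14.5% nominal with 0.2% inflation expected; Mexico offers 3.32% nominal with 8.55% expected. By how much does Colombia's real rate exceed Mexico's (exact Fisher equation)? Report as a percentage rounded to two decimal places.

Colombia: (1 + 0.1450)/(1 + 0.0020) − 1 = 14.2715%
Mexico: (1 + 0.0332)/(1 + 0.0855) − 1 = -4.8181%
Differential = 14.2715% − (-4.8181%) = 19.0895% → 19.09%.

19.09%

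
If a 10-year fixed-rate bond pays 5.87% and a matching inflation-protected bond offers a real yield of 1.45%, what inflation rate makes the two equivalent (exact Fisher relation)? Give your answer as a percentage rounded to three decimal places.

4.357%

(1 + π) = (1 + i)/(1 + r) = 1.05870 / 1.01450 = 1.043568
Break-even inflation = 1.043568 − 1 → 4.357%.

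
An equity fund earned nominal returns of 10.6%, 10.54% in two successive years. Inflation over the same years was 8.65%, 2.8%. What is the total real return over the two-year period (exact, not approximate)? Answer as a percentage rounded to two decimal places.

9.46%

Nominal growth factor = 1.1060 × 1.1054 = 1.222572
Price-level growth factor = 1.0865 × 1.0280 = 1.116922
Real growth factor = 1.222572 / 1.116922 = 1.094591
Total real return = 1.094591 − 1 → 9.46%.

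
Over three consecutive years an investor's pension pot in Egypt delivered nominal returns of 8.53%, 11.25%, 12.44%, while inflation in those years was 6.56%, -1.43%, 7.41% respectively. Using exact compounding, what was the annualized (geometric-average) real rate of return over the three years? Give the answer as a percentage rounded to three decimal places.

6.364%

Nominal growth factor = 1.0853 × 1.1125 × 1.1244 = 1.35759634
Price-level growth factor = 1.0656 × 0.9857 × 1.0741 = 1.12819374
Real growth factor = 1.35759634 / 1.12819374 = 1.20333618
Annualized real rate = 1.20333618^(1/3) − 1 = 6.3642% → 6.364%.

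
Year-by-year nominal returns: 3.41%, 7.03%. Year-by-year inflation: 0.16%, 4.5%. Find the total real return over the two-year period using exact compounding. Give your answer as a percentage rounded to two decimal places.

Compound the nominal returns: 1.0341 × 1.0703 = 1.106797.
Compound inflation: 1.0016 × 1.0450 = 1.046672.
Deflate: 1.106797 / 1.046672 = 1.057444.
Total real return = 1.057444 − 1 → 5.74%.

5.74%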